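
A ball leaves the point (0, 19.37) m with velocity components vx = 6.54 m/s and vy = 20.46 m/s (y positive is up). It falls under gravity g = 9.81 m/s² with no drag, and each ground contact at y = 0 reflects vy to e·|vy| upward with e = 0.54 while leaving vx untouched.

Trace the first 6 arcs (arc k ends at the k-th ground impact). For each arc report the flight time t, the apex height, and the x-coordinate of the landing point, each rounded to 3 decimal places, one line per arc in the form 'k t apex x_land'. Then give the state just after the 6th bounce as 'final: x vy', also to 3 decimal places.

Arc 1: start y=19.370, vy=20.460 → t=4.966, apex=40.706, x_land=32.480, impact vy=-28.260
  bounce: vy ← 0.54·28.260 = 15.261
Arc 2: start y=0.000, vy=15.261 → t=3.111, apex=11.870, x_land=52.828, impact vy=-15.261
  bounce: vy ← 0.54·15.261 = 8.241
Arc 3: start y=0.000, vy=8.241 → t=1.680, apex=3.461, x_land=63.815, impact vy=-8.241
  bounce: vy ← 0.54·8.241 = 4.450
Arc 4: start y=0.000, vy=4.450 → t=0.907, apex=1.009, x_land=69.749, impact vy=-4.450
  bounce: vy ← 0.54·4.450 = 2.403
Arc 5: start y=0.000, vy=2.403 → t=0.490, apex=0.294, x_land=72.953, impact vy=-2.403
  bounce: vy ← 0.54·2.403 = 1.298
Arc 6: start y=0.000, vy=1.298 → t=0.265, apex=0.086, x_land=74.683, impact vy=-1.298
  bounce: vy ← 0.54·1.298 = 0.701

1 4.966 40.706 32.480
2 3.111 11.870 52.828
3 1.680 3.461 63.815
4 0.907 1.009 69.749
5 0.490 0.294 72.953
6 0.265 0.086 74.683
final: 74.683 0.701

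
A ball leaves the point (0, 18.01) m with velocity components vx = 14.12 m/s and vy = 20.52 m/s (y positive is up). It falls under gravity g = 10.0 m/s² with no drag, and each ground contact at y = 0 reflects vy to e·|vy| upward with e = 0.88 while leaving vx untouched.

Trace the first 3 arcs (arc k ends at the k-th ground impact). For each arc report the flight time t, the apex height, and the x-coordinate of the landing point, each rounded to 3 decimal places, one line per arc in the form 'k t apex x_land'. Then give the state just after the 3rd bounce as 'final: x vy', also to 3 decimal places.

1 4.847 39.064 68.441
2 4.919 30.251 137.903
3 4.329 23.426 199.030
final: 199.030 19.048

Arc 1: start y=18.010, vy=20.520 → t=4.847, apex=39.064, x_land=68.441, impact vy=-27.951
  bounce: vy ← 0.88·27.951 = 24.597
Arc 2: start y=0.000, vy=24.597 → t=4.919, apex=30.251, x_land=137.903, impact vy=-24.597
  bounce: vy ← 0.88·24.597 = 21.645
Arc 3: start y=0.000, vy=21.645 → t=4.329, apex=23.426, x_land=199.030, impact vy=-21.645
  bounce: vy ← 0.88·21.645 = 19.048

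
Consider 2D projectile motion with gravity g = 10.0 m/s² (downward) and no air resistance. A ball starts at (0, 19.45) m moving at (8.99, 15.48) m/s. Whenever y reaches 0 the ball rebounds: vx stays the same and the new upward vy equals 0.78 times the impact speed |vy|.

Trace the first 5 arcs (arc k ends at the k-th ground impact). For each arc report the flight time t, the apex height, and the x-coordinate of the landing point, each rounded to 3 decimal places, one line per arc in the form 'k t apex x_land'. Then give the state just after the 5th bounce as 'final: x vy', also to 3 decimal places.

1 4.055 31.432 36.457
2 3.911 19.123 71.619
3 3.051 11.634 99.046
4 2.380 7.078 120.439
5 1.856 4.306 137.126
final: 137.126 7.239

Arc 1: start y=19.450, vy=15.480 → t=4.055, apex=31.432, x_land=36.457, impact vy=-25.073
  bounce: vy ← 0.78·25.073 = 19.557
Arc 2: start y=0.000, vy=19.557 → t=3.911, apex=19.123, x_land=71.619, impact vy=-19.557
  bounce: vy ← 0.78·19.557 = 15.254
Arc 3: start y=0.000, vy=15.254 → t=3.051, apex=11.634, x_land=99.046, impact vy=-15.254
  bounce: vy ← 0.78·15.254 = 11.898
Arc 4: start y=0.000, vy=11.898 → t=2.380, apex=7.078, x_land=120.439, impact vy=-11.898
  bounce: vy ← 0.78·11.898 = 9.281
Arc 5: start y=0.000, vy=9.281 → t=1.856, apex=4.306, x_land=137.126, impact vy=-9.281
  bounce: vy ← 0.78·9.281 = 7.239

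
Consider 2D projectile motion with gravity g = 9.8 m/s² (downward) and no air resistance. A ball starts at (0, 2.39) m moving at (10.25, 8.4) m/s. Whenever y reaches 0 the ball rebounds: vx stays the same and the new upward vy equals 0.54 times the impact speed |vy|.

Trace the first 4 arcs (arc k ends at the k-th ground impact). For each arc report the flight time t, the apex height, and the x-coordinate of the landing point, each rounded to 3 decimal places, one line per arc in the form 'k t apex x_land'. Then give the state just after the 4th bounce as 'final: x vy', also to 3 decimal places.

Arc 1: start y=2.390, vy=8.400 → t=1.963, apex=5.990, x_land=20.119, impact vy=-10.835
  bounce: vy ← 0.54·10.835 = 5.851
Arc 2: start y=0.000, vy=5.851 → t=1.194, apex=1.747, x_land=32.358, impact vy=-5.851
  bounce: vy ← 0.54·5.851 = 3.160
Arc 3: start y=0.000, vy=3.160 → t=0.645, apex=0.509, x_land=38.967, impact vy=-3.160
  bounce: vy ← 0.54·3.160 = 1.706
Arc 4: start y=0.000, vy=1.706 → t=0.348, apex=0.149, x_land=42.536, impact vy=-1.706
  bounce: vy ← 0.54·1.706 = 0.921

1 1.963 5.990 20.119
2 1.194 1.747 32.358
3 0.645 0.509 38.967
4 0.348 0.149 42.536
final: 42.536 0.921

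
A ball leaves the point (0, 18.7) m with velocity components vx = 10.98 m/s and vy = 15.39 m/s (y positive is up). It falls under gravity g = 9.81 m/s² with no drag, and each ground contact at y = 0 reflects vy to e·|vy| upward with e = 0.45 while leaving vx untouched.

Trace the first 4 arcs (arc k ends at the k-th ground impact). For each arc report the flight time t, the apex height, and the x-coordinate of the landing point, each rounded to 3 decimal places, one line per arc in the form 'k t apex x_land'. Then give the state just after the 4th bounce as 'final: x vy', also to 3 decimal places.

1 4.074 30.772 44.727
2 2.254 6.231 69.479
3 1.014 1.262 80.617
4 0.456 0.256 85.629
final: 85.629 1.008

Arc 1: start y=18.700, vy=15.390 → t=4.074, apex=30.772, x_land=44.727, impact vy=-24.571
  bounce: vy ← 0.45·24.571 = 11.057
Arc 2: start y=0.000, vy=11.057 → t=2.254, apex=6.231, x_land=69.479, impact vy=-11.057
  bounce: vy ← 0.45·11.057 = 4.976
Arc 3: start y=0.000, vy=4.976 → t=1.014, apex=1.262, x_land=80.617, impact vy=-4.976
  bounce: vy ← 0.45·4.976 = 2.239
Arc 4: start y=0.000, vy=2.239 → t=0.456, apex=0.256, x_land=85.629, impact vy=-2.239
  bounce: vy ← 0.45·2.239 = 1.008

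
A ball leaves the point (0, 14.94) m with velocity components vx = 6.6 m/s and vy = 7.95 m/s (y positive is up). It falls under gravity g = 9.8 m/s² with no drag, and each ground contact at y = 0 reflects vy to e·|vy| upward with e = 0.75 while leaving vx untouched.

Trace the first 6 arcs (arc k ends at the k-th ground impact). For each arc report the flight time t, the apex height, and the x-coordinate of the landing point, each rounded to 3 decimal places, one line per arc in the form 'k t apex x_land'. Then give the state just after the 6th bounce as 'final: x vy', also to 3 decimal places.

Arc 1: start y=14.940, vy=7.950 → t=2.737, apex=18.165, x_land=18.062, impact vy=-18.869
  bounce: vy ← 0.75·18.869 = 14.151
Arc 2: start y=0.000, vy=14.151 → t=2.888, apex=10.218, x_land=37.123, impact vy=-14.151
  bounce: vy ← 0.75·14.151 = 10.614
Arc 3: start y=0.000, vy=10.614 → t=2.166, apex=5.747, x_land=51.419, impact vy=-10.614
  bounce: vy ← 0.75·10.614 = 7.960
Arc 4: start y=0.000, vy=7.960 → t=1.625, apex=3.233, x_land=62.141, impact vy=-7.960
  bounce: vy ← 0.75·7.960 = 5.970
Arc 5: start y=0.000, vy=5.970 → t=1.218, apex=1.819, x_land=70.182, impact vy=-5.970
  bounce: vy ← 0.75·5.970 = 4.478
Arc 6: start y=0.000, vy=4.478 → t=0.914, apex=1.023, x_land=76.213, impact vy=-4.478
  bounce: vy ← 0.75·4.478 = 3.358

1 2.737 18.165 18.062
2 2.888 10.218 37.123
3 2.166 5.747 51.419
4 1.625 3.233 62.141
5 1.218 1.819 70.182
6 0.914 1.023 76.213
final: 76.213 3.358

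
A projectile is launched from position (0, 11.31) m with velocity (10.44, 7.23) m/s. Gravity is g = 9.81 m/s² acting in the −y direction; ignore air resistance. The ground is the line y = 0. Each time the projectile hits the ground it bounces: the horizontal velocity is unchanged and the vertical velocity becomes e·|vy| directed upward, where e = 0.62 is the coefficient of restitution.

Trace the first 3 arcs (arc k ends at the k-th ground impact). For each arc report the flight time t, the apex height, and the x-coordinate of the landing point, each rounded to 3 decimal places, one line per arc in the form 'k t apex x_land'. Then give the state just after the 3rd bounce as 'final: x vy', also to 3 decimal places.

Arc 1: start y=11.310, vy=7.230 → t=2.425, apex=13.974, x_land=25.316, impact vy=-16.558
  bounce: vy ← 0.62·16.558 = 10.266
Arc 2: start y=0.000, vy=10.266 → t=2.093, apex=5.372, x_land=47.167, impact vy=-10.266
  bounce: vy ← 0.62·10.266 = 6.365
Arc 3: start y=0.000, vy=6.365 → t=1.298, apex=2.065, x_land=60.714, impact vy=-6.365
  bounce: vy ← 0.62·6.365 = 3.946

1 2.425 13.974 25.316
2 2.093 5.372 47.167
3 1.298 2.065 60.714
final: 60.714 3.946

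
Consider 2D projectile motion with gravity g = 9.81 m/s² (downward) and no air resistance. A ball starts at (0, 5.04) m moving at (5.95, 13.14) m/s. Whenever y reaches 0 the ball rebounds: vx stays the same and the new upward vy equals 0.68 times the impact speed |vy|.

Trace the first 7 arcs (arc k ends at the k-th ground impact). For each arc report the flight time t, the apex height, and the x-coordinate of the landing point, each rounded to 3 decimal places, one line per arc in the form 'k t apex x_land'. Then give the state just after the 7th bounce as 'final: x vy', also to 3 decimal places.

Arc 1: start y=5.040, vy=13.140 → t=3.019, apex=13.840, x_land=17.964, impact vy=-16.479
  bounce: vy ← 0.68·16.479 = 11.205
Arc 2: start y=0.000, vy=11.205 → t=2.284, apex=6.400, x_land=31.557, impact vy=-11.205
  bounce: vy ← 0.68·11.205 = 7.620
Arc 3: start y=0.000, vy=7.620 → t=1.553, apex=2.959, x_land=40.800, impact vy=-7.620
  bounce: vy ← 0.68·7.620 = 5.181
Arc 4: start y=0.000, vy=5.181 → t=1.056, apex=1.368, x_land=47.085, impact vy=-5.181
  bounce: vy ← 0.68·5.181 = 3.523
Arc 5: start y=0.000, vy=3.523 → t=0.718, apex=0.633, x_land=51.359, impact vy=-3.523
  bounce: vy ← 0.68·3.523 = 2.396
Arc 6: start y=0.000, vy=2.396 → t=0.488, apex=0.293, x_land=54.266, impact vy=-2.396
  bounce: vy ← 0.68·2.396 = 1.629
Arc 7: start y=0.000, vy=1.629 → t=0.332, apex=0.135, x_land=56.242, impact vy=-1.629
  bounce: vy ← 0.68·1.629 = 1.108

1 3.019 13.840 17.964
2 2.284 6.400 31.557
3 1.553 2.959 40.800
4 1.056 1.368 47.085
5 0.718 0.633 51.359
6 0.488 0.293 54.266
7 0.332 0.135 56.242
final: 56.242 1.108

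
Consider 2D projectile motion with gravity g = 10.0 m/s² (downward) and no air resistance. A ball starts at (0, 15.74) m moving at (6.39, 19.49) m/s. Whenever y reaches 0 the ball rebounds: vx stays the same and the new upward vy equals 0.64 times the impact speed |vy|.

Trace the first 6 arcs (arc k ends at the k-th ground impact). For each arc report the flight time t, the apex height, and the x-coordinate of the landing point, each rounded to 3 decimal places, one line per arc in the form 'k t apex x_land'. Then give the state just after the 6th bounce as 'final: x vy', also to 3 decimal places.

Arc 1: start y=15.740, vy=19.490 → t=4.585, apex=34.733, x_land=29.296, impact vy=-26.356
  bounce: vy ← 0.64·26.356 = 16.868
Arc 2: start y=0.000, vy=16.868 → t=3.374, apex=14.227, x_land=50.853, impact vy=-16.868
  bounce: vy ← 0.64·16.868 = 10.796
Arc 3: start y=0.000, vy=10.796 → t=2.159, apex=5.827, x_land=64.650, impact vy=-10.796
  bounce: vy ← 0.64·10.796 = 6.909
Arc 4: start y=0.000, vy=6.909 → t=1.382, apex=2.387, x_land=73.480, impact vy=-6.909
  bounce: vy ← 0.64·6.909 = 4.422
Arc 5: start y=0.000, vy=4.422 → t=0.884, apex=0.978, x_land=79.131, impact vy=-4.422
  bounce: vy ← 0.64·4.422 = 2.830
Arc 6: start y=0.000, vy=2.830 → t=0.566, apex=0.400, x_land=82.748, impact vy=-2.830
  bounce: vy ← 0.64·2.830 = 1.811

1 4.585 34.733 29.296
2 3.374 14.227 50.853
3 2.159 5.827 64.650
4 1.382 2.387 73.480
5 0.884 0.978 79.131
6 0.566 0.400 82.748
final: 82.748 1.811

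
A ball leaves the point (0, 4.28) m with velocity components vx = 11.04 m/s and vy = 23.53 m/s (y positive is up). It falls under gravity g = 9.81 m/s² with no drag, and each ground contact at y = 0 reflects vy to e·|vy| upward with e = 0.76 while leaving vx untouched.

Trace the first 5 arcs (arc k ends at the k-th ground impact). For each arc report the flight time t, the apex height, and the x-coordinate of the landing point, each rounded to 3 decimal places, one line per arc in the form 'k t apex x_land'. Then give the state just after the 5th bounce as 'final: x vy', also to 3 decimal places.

Arc 1: start y=4.280, vy=23.530 → t=4.973, apex=32.499, x_land=54.898, impact vy=-25.251
  bounce: vy ← 0.76·25.251 = 19.191
Arc 2: start y=0.000, vy=19.191 → t=3.913, apex=18.772, x_land=98.092, impact vy=-19.191
  bounce: vy ← 0.76·19.191 = 14.585
Arc 3: start y=0.000, vy=14.585 → t=2.974, apex=10.842, x_land=130.920, impact vy=-14.585
  bounce: vy ← 0.76·14.585 = 11.085
Arc 4: start y=0.000, vy=11.085 → t=2.260, apex=6.263, x_land=155.869, impact vy=-11.085
  bounce: vy ← 0.76·11.085 = 8.424
Arc 5: start y=0.000, vy=8.424 → t=1.718, apex=3.617, x_land=174.831, impact vy=-8.424
  bounce: vy ← 0.76·8.424 = 6.403

1 4.973 32.499 54.898
2 3.913 18.772 98.092
3 2.974 10.842 130.920
4 2.260 6.263 155.869
5 1.718 3.617 174.831
final: 174.831 6.403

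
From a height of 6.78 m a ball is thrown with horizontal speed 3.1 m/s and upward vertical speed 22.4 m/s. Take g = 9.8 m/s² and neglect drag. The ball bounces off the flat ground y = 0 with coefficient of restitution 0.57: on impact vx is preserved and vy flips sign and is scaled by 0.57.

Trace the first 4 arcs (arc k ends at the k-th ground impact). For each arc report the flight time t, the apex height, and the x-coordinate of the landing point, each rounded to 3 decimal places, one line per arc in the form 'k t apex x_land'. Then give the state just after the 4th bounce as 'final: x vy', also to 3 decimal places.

1 4.856 32.380 15.055
2 2.931 10.520 24.139
3 1.670 3.418 29.318
4 0.952 1.111 32.269
final: 32.269 2.659

Arc 1: start y=6.780, vy=22.400 → t=4.856, apex=32.380, x_land=15.055, impact vy=-25.192
  bounce: vy ← 0.57·25.192 = 14.360
Arc 2: start y=0.000, vy=14.360 → t=2.931, apex=10.520, x_land=24.139, impact vy=-14.360
  bounce: vy ← 0.57·14.360 = 8.185
Arc 3: start y=0.000, vy=8.185 → t=1.670, apex=3.418, x_land=29.318, impact vy=-8.185
  bounce: vy ← 0.57·8.185 = 4.665
Arc 4: start y=0.000, vy=4.665 → t=0.952, apex=1.111, x_land=32.269, impact vy=-4.665
  bounce: vy ← 0.57·4.665 = 2.659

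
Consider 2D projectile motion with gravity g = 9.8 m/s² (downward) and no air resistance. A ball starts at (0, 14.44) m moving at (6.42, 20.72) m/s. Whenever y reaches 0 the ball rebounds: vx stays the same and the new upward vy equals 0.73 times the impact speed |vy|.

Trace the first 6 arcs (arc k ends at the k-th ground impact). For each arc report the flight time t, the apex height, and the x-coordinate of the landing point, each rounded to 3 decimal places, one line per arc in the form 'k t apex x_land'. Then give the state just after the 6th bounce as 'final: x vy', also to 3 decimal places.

1 4.838 36.344 31.058
2 3.976 19.368 56.586
3 2.903 10.321 75.221
4 2.119 5.500 88.824
5 1.547 2.931 98.755
6 1.129 1.562 106.004
final: 106.004 4.039

Arc 1: start y=14.440, vy=20.720 → t=4.838, apex=36.344, x_land=31.058, impact vy=-26.690
  bounce: vy ← 0.73·26.690 = 19.484
Arc 2: start y=0.000, vy=19.484 → t=3.976, apex=19.368, x_land=56.586, impact vy=-19.484
  bounce: vy ← 0.73·19.484 = 14.223
Arc 3: start y=0.000, vy=14.223 → t=2.903, apex=10.321, x_land=75.221, impact vy=-14.223
  bounce: vy ← 0.73·14.223 = 10.383
Arc 4: start y=0.000, vy=10.383 → t=2.119, apex=5.500, x_land=88.824, impact vy=-10.383
  bounce: vy ← 0.73·10.383 = 7.579
Arc 5: start y=0.000, vy=7.579 → t=1.547, apex=2.931, x_land=98.755, impact vy=-7.579
  bounce: vy ← 0.73·7.579 = 5.533
Arc 6: start y=0.000, vy=5.533 → t=1.129, apex=1.562, x_land=106.004, impact vy=-5.533
  bounce: vy ← 0.73·5.533 = 4.039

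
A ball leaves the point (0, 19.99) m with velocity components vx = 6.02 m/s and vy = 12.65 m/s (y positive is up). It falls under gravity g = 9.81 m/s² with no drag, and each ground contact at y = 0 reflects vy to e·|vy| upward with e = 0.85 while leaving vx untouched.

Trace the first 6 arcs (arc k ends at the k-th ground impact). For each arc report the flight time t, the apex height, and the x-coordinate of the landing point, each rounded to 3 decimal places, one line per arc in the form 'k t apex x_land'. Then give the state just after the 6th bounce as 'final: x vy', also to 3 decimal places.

1 3.685 28.146 22.183
2 4.072 20.336 46.699
3 3.461 14.692 67.537
4 2.942 10.615 85.249
5 2.501 7.670 100.304
6 2.126 5.541 113.101
final: 113.101 8.863

Arc 1: start y=19.990, vy=12.650 → t=3.685, apex=28.146, x_land=22.183, impact vy=-23.499
  bounce: vy ← 0.85·23.499 = 19.975
Arc 2: start y=0.000, vy=19.975 → t=4.072, apex=20.336, x_land=46.699, impact vy=-19.975
  bounce: vy ← 0.85·19.975 = 16.978
Arc 3: start y=0.000, vy=16.978 → t=3.461, apex=14.692, x_land=67.537, impact vy=-16.978
  bounce: vy ← 0.85·16.978 = 14.432
Arc 4: start y=0.000, vy=14.432 → t=2.942, apex=10.615, x_land=85.249, impact vy=-14.432
  bounce: vy ← 0.85·14.432 = 12.267
Arc 5: start y=0.000, vy=12.267 → t=2.501, apex=7.670, x_land=100.304, impact vy=-12.267
  bounce: vy ← 0.85·12.267 = 10.427
Arc 6: start y=0.000, vy=10.427 → t=2.126, apex=5.541, x_land=113.101, impact vy=-10.427
  bounce: vy ← 0.85·10.427 = 8.863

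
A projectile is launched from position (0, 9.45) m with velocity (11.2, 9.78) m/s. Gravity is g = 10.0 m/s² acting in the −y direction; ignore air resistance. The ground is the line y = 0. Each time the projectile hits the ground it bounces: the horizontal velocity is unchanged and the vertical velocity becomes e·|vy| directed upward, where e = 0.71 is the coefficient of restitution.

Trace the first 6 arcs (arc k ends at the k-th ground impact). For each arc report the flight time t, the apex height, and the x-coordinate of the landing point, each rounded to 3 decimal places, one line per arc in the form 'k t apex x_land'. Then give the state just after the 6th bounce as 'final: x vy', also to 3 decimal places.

Arc 1: start y=9.450, vy=9.780 → t=2.665, apex=14.232, x_land=29.850, impact vy=-16.872
  bounce: vy ← 0.71·16.872 = 11.979
Arc 2: start y=0.000, vy=11.979 → t=2.396, apex=7.175, x_land=56.682, impact vy=-11.979
  bounce: vy ← 0.71·11.979 = 8.505
Arc 3: start y=0.000, vy=8.505 → t=1.701, apex=3.617, x_land=75.733, impact vy=-8.505
  bounce: vy ← 0.71·8.505 = 6.039
Arc 4: start y=0.000, vy=6.039 → t=1.208, apex=1.823, x_land=89.259, impact vy=-6.039
  bounce: vy ← 0.71·6.039 = 4.287
Arc 5: start y=0.000, vy=4.287 → t=0.857, apex=0.919, x_land=98.863, impact vy=-4.287
  bounce: vy ← 0.71·4.287 = 3.044
Arc 6: start y=0.000, vy=3.044 → t=0.609, apex=0.463, x_land=105.682, impact vy=-3.044
  bounce: vy ← 0.71·3.044 = 2.161

1 2.665 14.232 29.850
2 2.396 7.175 56.682
3 1.701 3.617 75.733
4 1.208 1.823 89.259
5 0.857 0.919 98.863
6 0.609 0.463 105.682
final: 105.682 2.161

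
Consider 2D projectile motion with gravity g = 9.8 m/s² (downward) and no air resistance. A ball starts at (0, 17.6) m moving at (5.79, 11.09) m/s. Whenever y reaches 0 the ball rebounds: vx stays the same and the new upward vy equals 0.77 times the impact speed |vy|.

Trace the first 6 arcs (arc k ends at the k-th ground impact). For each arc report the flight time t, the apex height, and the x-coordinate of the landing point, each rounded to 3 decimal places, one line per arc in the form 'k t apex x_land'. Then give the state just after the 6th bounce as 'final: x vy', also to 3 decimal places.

Arc 1: start y=17.600, vy=11.090 → t=3.339, apex=23.875, x_land=19.333, impact vy=-21.632
  bounce: vy ← 0.77·21.632 = 16.657
Arc 2: start y=0.000, vy=16.657 → t=3.399, apex=14.155, x_land=39.015, impact vy=-16.657
  bounce: vy ← 0.77·16.657 = 12.826
Arc 3: start y=0.000, vy=12.826 → t=2.617, apex=8.393, x_land=54.170, impact vy=-12.826
  bounce: vy ← 0.77·12.826 = 9.876
Arc 4: start y=0.000, vy=9.876 → t=2.015, apex=4.976, x_land=65.840, impact vy=-9.876
  bounce: vy ← 0.77·9.876 = 7.604
Arc 5: start y=0.000, vy=7.604 → t=1.552, apex=2.950, x_land=74.825, impact vy=-7.604
  bounce: vy ← 0.77·7.604 = 5.855
Arc 6: start y=0.000, vy=5.855 → t=1.195, apex=1.749, x_land=81.744, impact vy=-5.855
  bounce: vy ← 0.77·5.855 = 4.509

1 3.339 23.875 19.333
2 3.399 14.155 39.015
3 2.617 8.393 54.170
4 2.015 4.976 65.840
5 1.552 2.950 74.825
6 1.195 1.749 81.744
final: 81.744 4.509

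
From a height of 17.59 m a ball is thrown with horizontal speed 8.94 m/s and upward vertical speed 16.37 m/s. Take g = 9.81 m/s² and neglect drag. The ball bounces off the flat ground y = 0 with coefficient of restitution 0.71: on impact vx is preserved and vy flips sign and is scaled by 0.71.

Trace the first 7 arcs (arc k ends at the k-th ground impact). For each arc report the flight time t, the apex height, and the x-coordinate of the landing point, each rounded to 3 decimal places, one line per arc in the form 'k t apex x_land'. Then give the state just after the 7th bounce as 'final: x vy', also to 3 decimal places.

Arc 1: start y=17.590, vy=16.370 → t=4.193, apex=31.248, x_land=37.483, impact vy=-24.761
  bounce: vy ← 0.71·24.761 = 17.580
Arc 2: start y=0.000, vy=17.580 → t=3.584, apex=15.752, x_land=69.525, impact vy=-17.580
  bounce: vy ← 0.71·17.580 = 12.482
Arc 3: start y=0.000, vy=12.482 → t=2.545, apex=7.941, x_land=92.275, impact vy=-12.482
  bounce: vy ← 0.71·12.482 = 8.862
Arc 4: start y=0.000, vy=8.862 → t=1.807, apex=4.003, x_land=108.427, impact vy=-8.862
  bounce: vy ← 0.71·8.862 = 6.292
Arc 5: start y=0.000, vy=6.292 → t=1.283, apex=2.018, x_land=119.895, impact vy=-6.292
  bounce: vy ← 0.71·6.292 = 4.467
Arc 6: start y=0.000, vy=4.467 → t=0.911, apex=1.017, x_land=128.038, impact vy=-4.467
  bounce: vy ← 0.71·4.467 = 3.172
Arc 7: start y=0.000, vy=3.172 → t=0.647, apex=0.513, x_land=133.819, impact vy=-3.172
  bounce: vy ← 0.71·3.172 = 2.252

1 4.193 31.248 37.483
2 3.584 15.752 69.525
3 2.545 7.941 92.275
4 1.807 4.003 108.427
5 1.283 2.018 119.895
6 0.911 1.017 128.038
7 0.647 0.513 133.819
final: 133.819 2.252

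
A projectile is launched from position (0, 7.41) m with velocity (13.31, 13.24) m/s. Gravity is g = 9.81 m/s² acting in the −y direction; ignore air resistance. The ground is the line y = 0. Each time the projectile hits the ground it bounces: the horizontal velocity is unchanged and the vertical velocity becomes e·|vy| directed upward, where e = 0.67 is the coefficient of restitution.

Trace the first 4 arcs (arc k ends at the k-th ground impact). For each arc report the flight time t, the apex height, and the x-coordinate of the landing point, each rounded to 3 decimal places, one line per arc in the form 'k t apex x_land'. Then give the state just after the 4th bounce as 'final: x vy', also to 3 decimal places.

Arc 1: start y=7.410, vy=13.240 → t=3.175, apex=16.345, x_land=42.260, impact vy=-17.908
  bounce: vy ← 0.67·17.908 = 11.998
Arc 2: start y=0.000, vy=11.998 → t=2.446, apex=7.337, x_land=74.818, impact vy=-11.998
  bounce: vy ← 0.67·11.998 = 8.039
Arc 3: start y=0.000, vy=8.039 → t=1.639, apex=3.294, x_land=96.631, impact vy=-8.039
  bounce: vy ← 0.67·8.039 = 5.386
Arc 4: start y=0.000, vy=5.386 → t=1.098, apex=1.479, x_land=111.246, impact vy=-5.386
  bounce: vy ← 0.67·5.386 = 3.609

1 3.175 16.345 42.260
2 2.446 7.337 74.818
3 1.639 3.294 96.631
4 1.098 1.479 111.246
final: 111.246 3.609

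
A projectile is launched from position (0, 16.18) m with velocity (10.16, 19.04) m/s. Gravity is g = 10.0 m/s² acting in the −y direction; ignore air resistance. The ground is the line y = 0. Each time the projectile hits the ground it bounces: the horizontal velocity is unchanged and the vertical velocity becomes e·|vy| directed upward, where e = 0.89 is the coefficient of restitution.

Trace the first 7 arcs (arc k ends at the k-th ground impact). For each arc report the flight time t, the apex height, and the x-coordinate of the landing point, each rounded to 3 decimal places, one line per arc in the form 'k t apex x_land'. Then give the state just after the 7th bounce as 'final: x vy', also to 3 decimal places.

1 4.523 34.306 45.958
2 4.663 27.174 93.329
3 4.150 21.524 135.489
4 3.693 17.049 173.012
5 3.287 13.505 206.407
6 2.925 10.697 236.129
7 2.604 8.473 262.581
final: 262.581 11.586

Arc 1: start y=16.180, vy=19.040 → t=4.523, apex=34.306, x_land=45.958, impact vy=-26.194
  bounce: vy ← 0.89·26.194 = 23.313
Arc 2: start y=0.000, vy=23.313 → t=4.663, apex=27.174, x_land=93.329, impact vy=-23.313
  bounce: vy ← 0.89·23.313 = 20.748
Arc 3: start y=0.000, vy=20.748 → t=4.150, apex=21.524, x_land=135.489, impact vy=-20.748
  bounce: vy ← 0.89·20.748 = 18.466
Arc 4: start y=0.000, vy=18.466 → t=3.693, apex=17.049, x_land=173.012, impact vy=-18.466
  bounce: vy ← 0.89·18.466 = 16.435
Arc 5: start y=0.000, vy=16.435 → t=3.287, apex=13.505, x_land=206.407, impact vy=-16.435
  bounce: vy ← 0.89·16.435 = 14.627
Arc 6: start y=0.000, vy=14.627 → t=2.925, apex=10.697, x_land=236.129, impact vy=-14.627
  bounce: vy ← 0.89·14.627 = 13.018
Arc 7: start y=0.000, vy=13.018 → t=2.604, apex=8.473, x_land=262.581, impact vy=-13.018
  bounce: vy ← 0.89·13.018 = 11.586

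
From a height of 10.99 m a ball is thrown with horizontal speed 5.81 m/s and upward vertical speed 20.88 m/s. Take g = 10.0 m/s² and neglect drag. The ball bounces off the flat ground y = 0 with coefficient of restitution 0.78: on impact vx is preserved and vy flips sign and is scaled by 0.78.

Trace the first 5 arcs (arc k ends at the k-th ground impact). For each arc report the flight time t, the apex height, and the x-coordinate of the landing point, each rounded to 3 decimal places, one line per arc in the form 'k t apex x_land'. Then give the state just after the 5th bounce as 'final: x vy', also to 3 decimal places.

1 4.649 32.789 27.010
2 3.995 19.949 50.220
3 3.116 12.137 68.324
4 2.430 7.384 82.445
5 1.896 4.492 93.459
final: 93.459 7.394

Arc 1: start y=10.990, vy=20.880 → t=4.649, apex=32.789, x_land=27.010, impact vy=-25.608
  bounce: vy ← 0.78·25.608 = 19.974
Arc 2: start y=0.000, vy=19.974 → t=3.995, apex=19.949, x_land=50.220, impact vy=-19.974
  bounce: vy ← 0.78·19.974 = 15.580
Arc 3: start y=0.000, vy=15.580 → t=3.116, apex=12.137, x_land=68.324, impact vy=-15.580
  bounce: vy ← 0.78·15.580 = 12.152
Arc 4: start y=0.000, vy=12.152 → t=2.430, apex=7.384, x_land=82.445, impact vy=-12.152
  bounce: vy ← 0.78·12.152 = 9.479
Arc 5: start y=0.000, vy=9.479 → t=1.896, apex=4.492, x_land=93.459, impact vy=-9.479
  bounce: vy ← 0.78·9.479 = 7.394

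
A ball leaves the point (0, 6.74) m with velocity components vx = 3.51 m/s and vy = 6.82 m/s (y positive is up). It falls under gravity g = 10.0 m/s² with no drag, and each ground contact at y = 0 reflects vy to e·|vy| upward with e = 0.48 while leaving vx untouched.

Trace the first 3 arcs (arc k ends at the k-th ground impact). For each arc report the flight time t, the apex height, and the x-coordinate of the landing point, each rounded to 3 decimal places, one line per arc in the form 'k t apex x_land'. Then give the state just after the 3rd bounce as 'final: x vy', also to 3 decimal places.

Arc 1: start y=6.740, vy=6.820 → t=2.029, apex=9.066, x_land=7.120, impact vy=-13.465
  bounce: vy ← 0.48·13.465 = 6.463
Arc 2: start y=0.000, vy=6.463 → t=1.293, apex=2.089, x_land=11.657, impact vy=-6.463
  bounce: vy ← 0.48·6.463 = 3.102
Arc 3: start y=0.000, vy=3.102 → t=0.620, apex=0.481, x_land=13.835, impact vy=-3.102
  bounce: vy ← 0.48·3.102 = 1.489

1 2.029 9.066 7.120
2 1.293 2.089 11.657
3 0.620 0.481 13.835
final: 13.835 1.489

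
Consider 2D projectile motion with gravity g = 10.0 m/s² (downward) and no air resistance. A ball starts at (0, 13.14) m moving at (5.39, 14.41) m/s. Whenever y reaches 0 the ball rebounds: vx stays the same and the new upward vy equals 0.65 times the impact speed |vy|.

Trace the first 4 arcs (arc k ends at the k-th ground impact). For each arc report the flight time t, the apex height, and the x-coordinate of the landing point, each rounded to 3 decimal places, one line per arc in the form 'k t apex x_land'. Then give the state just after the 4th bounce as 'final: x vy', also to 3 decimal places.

1 3.610 23.522 19.458
2 2.820 9.938 34.656
3 1.833 4.199 44.535
4 1.191 1.774 50.956
final: 50.956 3.872

Arc 1: start y=13.140, vy=14.410 → t=3.610, apex=23.522, x_land=19.458, impact vy=-21.690
  bounce: vy ← 0.65·21.690 = 14.098
Arc 2: start y=0.000, vy=14.098 → t=2.820, apex=9.938, x_land=34.656, impact vy=-14.098
  bounce: vy ← 0.65·14.098 = 9.164
Arc 3: start y=0.000, vy=9.164 → t=1.833, apex=4.199, x_land=44.535, impact vy=-9.164
  bounce: vy ← 0.65·9.164 = 5.957
Arc 4: start y=0.000, vy=5.957 → t=1.191, apex=1.774, x_land=50.956, impact vy=-5.957
  bounce: vy ← 0.65·5.957 = 3.872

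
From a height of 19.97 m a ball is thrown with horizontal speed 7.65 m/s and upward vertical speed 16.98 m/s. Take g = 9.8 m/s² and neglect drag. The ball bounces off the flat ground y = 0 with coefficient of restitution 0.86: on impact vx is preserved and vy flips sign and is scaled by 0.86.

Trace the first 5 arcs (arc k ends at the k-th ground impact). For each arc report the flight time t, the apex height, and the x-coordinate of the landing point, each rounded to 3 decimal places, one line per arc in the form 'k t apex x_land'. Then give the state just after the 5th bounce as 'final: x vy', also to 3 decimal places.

1 4.393 34.680 33.607
2 4.576 25.649 68.612
3 3.935 18.970 98.716
4 3.384 14.030 124.606
5 2.910 10.377 146.872
final: 146.872 12.265

Arc 1: start y=19.970, vy=16.980 → t=4.393, apex=34.680, x_land=33.607, impact vy=-26.072
  bounce: vy ← 0.86·26.072 = 22.422
Arc 2: start y=0.000, vy=22.422 → t=4.576, apex=25.649, x_land=68.612, impact vy=-22.422
  bounce: vy ← 0.86·22.422 = 19.283
Arc 3: start y=0.000, vy=19.283 → t=3.935, apex=18.970, x_land=98.716, impact vy=-19.283
  bounce: vy ← 0.86·19.283 = 16.583
Arc 4: start y=0.000, vy=16.583 → t=3.384, apex=14.030, x_land=124.606, impact vy=-16.583
  bounce: vy ← 0.86·16.583 = 14.261
Arc 5: start y=0.000, vy=14.261 → t=2.910, apex=10.377, x_land=146.872, impact vy=-14.261
  bounce: vy ← 0.86·14.261 = 12.265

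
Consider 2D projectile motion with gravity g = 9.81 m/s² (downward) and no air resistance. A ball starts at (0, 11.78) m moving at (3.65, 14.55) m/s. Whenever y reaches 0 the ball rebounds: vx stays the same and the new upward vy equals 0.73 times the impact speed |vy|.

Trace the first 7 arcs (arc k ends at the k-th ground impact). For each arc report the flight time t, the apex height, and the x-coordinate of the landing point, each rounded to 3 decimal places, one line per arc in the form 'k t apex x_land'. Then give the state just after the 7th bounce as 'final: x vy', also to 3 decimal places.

1 3.628 22.570 13.243
2 3.132 12.028 24.674
3 2.286 6.410 33.019
4 1.669 3.416 39.111
5 1.218 1.820 43.558
6 0.889 0.970 46.804
7 0.649 0.517 49.174
final: 49.174 2.325

Arc 1: start y=11.780, vy=14.550 → t=3.628, apex=22.570, x_land=13.243, impact vy=-21.043
  bounce: vy ← 0.73·21.043 = 15.362
Arc 2: start y=0.000, vy=15.362 → t=3.132, apex=12.028, x_land=24.674, impact vy=-15.362
  bounce: vy ← 0.73·15.362 = 11.214
Arc 3: start y=0.000, vy=11.214 → t=2.286, apex=6.410, x_land=33.019, impact vy=-11.214
  bounce: vy ← 0.73·11.214 = 8.186
Arc 4: start y=0.000, vy=8.186 → t=1.669, apex=3.416, x_land=39.111, impact vy=-8.186
  bounce: vy ← 0.73·8.186 = 5.976
Arc 5: start y=0.000, vy=5.976 → t=1.218, apex=1.820, x_land=43.558, impact vy=-5.976
  bounce: vy ← 0.73·5.976 = 4.362
Arc 6: start y=0.000, vy=4.362 → t=0.889, apex=0.970, x_land=46.804, impact vy=-4.362
  bounce: vy ← 0.73·4.362 = 3.185
Arc 7: start y=0.000, vy=3.185 → t=0.649, apex=0.517, x_land=49.174, impact vy=-3.185
  bounce: vy ← 0.73·3.185 = 2.325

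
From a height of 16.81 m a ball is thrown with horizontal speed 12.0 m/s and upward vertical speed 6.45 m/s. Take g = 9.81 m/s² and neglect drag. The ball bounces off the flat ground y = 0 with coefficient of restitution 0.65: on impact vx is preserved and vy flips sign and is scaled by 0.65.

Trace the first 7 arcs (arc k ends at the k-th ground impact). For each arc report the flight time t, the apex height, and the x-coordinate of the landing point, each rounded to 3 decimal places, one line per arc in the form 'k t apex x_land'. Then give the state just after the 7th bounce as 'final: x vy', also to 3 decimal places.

1 2.622 18.930 31.464
2 2.554 7.998 62.111
3 1.660 3.379 82.032
4 1.079 1.428 94.980
5 0.701 0.603 103.396
6 0.456 0.255 108.867
7 0.296 0.108 112.423
final: 112.423 0.945

Arc 1: start y=16.810, vy=6.450 → t=2.622, apex=18.930, x_land=31.464, impact vy=-19.272
  bounce: vy ← 0.65·19.272 = 12.527
Arc 2: start y=0.000, vy=12.527 → t=2.554, apex=7.998, x_land=62.111, impact vy=-12.527
  bounce: vy ← 0.65·12.527 = 8.142
Arc 3: start y=0.000, vy=8.142 → t=1.660, apex=3.379, x_land=82.032, impact vy=-8.142
  bounce: vy ← 0.65·8.142 = 5.293
Arc 4: start y=0.000, vy=5.293 → t=1.079, apex=1.428, x_land=94.980, impact vy=-5.293
  bounce: vy ← 0.65·5.293 = 3.440
Arc 5: start y=0.000, vy=3.440 → t=0.701, apex=0.603, x_land=103.396, impact vy=-3.440
  bounce: vy ← 0.65·3.440 = 2.236
Arc 6: start y=0.000, vy=2.236 → t=0.456, apex=0.255, x_land=108.867, impact vy=-2.236
  bounce: vy ← 0.65·2.236 = 1.453
Arc 7: start y=0.000, vy=1.453 → t=0.296, apex=0.108, x_land=112.423, impact vy=-1.453
  bounce: vy ← 0.65·1.453 = 0.945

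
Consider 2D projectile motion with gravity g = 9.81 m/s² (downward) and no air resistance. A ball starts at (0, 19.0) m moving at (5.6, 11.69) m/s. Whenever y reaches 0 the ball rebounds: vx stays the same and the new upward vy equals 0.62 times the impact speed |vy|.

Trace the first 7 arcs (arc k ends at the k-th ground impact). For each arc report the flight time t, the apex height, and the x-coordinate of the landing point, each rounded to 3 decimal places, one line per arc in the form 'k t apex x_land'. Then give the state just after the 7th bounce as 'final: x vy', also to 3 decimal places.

1 3.492 25.965 19.558
2 2.853 9.981 35.534
3 1.769 3.837 45.440
4 1.097 1.475 51.581
5 0.680 0.567 55.389
6 0.422 0.218 57.750
7 0.261 0.084 59.213
final: 59.213 0.795

Arc 1: start y=19.000, vy=11.690 → t=3.492, apex=25.965, x_land=19.558, impact vy=-22.571
  bounce: vy ← 0.62·22.571 = 13.994
Arc 2: start y=0.000, vy=13.994 → t=2.853, apex=9.981, x_land=35.534, impact vy=-13.994
  bounce: vy ← 0.62·13.994 = 8.676
Arc 3: start y=0.000, vy=8.676 → t=1.769, apex=3.837, x_land=45.440, impact vy=-8.676
  bounce: vy ← 0.62·8.676 = 5.379
Arc 4: start y=0.000, vy=5.379 → t=1.097, apex=1.475, x_land=51.581, impact vy=-5.379
  bounce: vy ← 0.62·5.379 = 3.335
Arc 5: start y=0.000, vy=3.335 → t=0.680, apex=0.567, x_land=55.389, impact vy=-3.335
  bounce: vy ← 0.62·3.335 = 2.068
Arc 6: start y=0.000, vy=2.068 → t=0.422, apex=0.218, x_land=57.750, impact vy=-2.068
  bounce: vy ← 0.62·2.068 = 1.282
Arc 7: start y=0.000, vy=1.282 → t=0.261, apex=0.084, x_land=59.213, impact vy=-1.282
  bounce: vy ← 0.62·1.282 = 0.795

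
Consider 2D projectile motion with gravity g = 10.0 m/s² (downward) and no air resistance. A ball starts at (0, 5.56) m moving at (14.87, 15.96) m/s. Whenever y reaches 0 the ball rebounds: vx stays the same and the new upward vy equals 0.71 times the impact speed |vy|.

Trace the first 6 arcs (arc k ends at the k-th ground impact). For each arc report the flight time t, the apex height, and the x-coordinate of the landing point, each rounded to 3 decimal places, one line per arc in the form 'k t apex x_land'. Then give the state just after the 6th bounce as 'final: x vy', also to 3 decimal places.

Arc 1: start y=5.560, vy=15.960 → t=3.509, apex=18.296, x_land=52.177, impact vy=-19.129
  bounce: vy ← 0.71·19.129 = 13.582
Arc 2: start y=0.000, vy=13.582 → t=2.716, apex=9.223, x_land=92.569, impact vy=-13.582
  bounce: vy ← 0.71·13.582 = 9.643
Arc 3: start y=0.000, vy=9.643 → t=1.929, apex=4.649, x_land=121.247, impact vy=-9.643
  bounce: vy ← 0.71·9.643 = 6.847
Arc 4: start y=0.000, vy=6.847 → t=1.369, apex=2.344, x_land=141.609, impact vy=-6.847
  bounce: vy ← 0.71·6.847 = 4.861
Arc 5: start y=0.000, vy=4.861 → t=0.972, apex=1.181, x_land=156.066, impact vy=-4.861
  bounce: vy ← 0.71·4.861 = 3.451
Arc 6: start y=0.000, vy=3.451 → t=0.690, apex=0.596, x_land=166.330, impact vy=-3.451
  bounce: vy ← 0.71·3.451 = 2.450

1 3.509 18.296 52.177
2 2.716 9.223 92.569
3 1.929 4.649 121.247
4 1.369 2.344 141.609
5 0.972 1.181 156.066
6 0.690 0.596 166.330
final: 166.330 2.450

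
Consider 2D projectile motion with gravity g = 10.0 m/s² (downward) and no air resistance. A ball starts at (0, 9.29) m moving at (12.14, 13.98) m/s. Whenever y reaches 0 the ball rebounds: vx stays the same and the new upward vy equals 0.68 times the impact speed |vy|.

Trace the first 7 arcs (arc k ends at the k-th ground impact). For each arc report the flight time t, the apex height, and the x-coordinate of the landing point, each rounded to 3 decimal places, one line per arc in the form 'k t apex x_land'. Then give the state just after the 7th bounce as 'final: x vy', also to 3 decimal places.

Arc 1: start y=9.290, vy=13.980 → t=3.351, apex=19.062, x_land=40.676, impact vy=-19.525
  bounce: vy ← 0.68·19.525 = 13.277
Arc 2: start y=0.000, vy=13.277 → t=2.655, apex=8.814, x_land=72.913, impact vy=-13.277
  bounce: vy ← 0.68·13.277 = 9.029
Arc 3: start y=0.000, vy=9.029 → t=1.806, apex=4.076, x_land=94.834, impact vy=-9.029
  bounce: vy ← 0.68·9.029 = 6.139
Arc 4: start y=0.000, vy=6.139 → t=1.228, apex=1.885, x_land=109.740, impact vy=-6.139
  bounce: vy ← 0.68·6.139 = 4.175
Arc 5: start y=0.000, vy=4.175 → t=0.835, apex=0.871, x_land=119.877, impact vy=-4.175
  bounce: vy ← 0.68·4.175 = 2.839
Arc 6: start y=0.000, vy=2.839 → t=0.568, apex=0.403, x_land=126.770, impact vy=-2.839
  bounce: vy ← 0.68·2.839 = 1.930
Arc 7: start y=0.000, vy=1.930 → t=0.386, apex=0.186, x_land=131.457, impact vy=-1.930
  bounce: vy ← 0.68·1.930 = 1.313

1 3.351 19.062 40.676
2 2.655 8.814 72.913
3 1.806 4.076 94.834
4 1.228 1.885 109.740
5 0.835 0.871 119.877
6 0.568 0.403 126.770
7 0.386 0.186 131.457
final: 131.457 1.313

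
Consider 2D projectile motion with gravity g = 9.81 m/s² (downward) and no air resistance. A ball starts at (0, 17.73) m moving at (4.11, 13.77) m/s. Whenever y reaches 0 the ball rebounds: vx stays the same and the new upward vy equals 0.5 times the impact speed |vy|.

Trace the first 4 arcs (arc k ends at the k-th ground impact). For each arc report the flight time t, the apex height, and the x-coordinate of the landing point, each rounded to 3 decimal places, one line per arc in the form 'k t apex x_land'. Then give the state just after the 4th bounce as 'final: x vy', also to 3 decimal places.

Arc 1: start y=17.730, vy=13.770 → t=3.767, apex=27.394, x_land=15.482, impact vy=-23.184
  bounce: vy ← 0.5·23.184 = 11.592
Arc 2: start y=0.000, vy=11.592 → t=2.363, apex=6.849, x_land=25.195, impact vy=-11.592
  bounce: vy ← 0.5·11.592 = 5.796
Arc 3: start y=0.000, vy=5.796 → t=1.182, apex=1.712, x_land=30.052, impact vy=-5.796
  bounce: vy ← 0.5·5.796 = 2.898
Arc 4: start y=0.000, vy=2.898 → t=0.591, apex=0.428, x_land=32.480, impact vy=-2.898
  bounce: vy ← 0.5·2.898 = 1.449

1 3.767 27.394 15.482
2 2.363 6.849 25.195
3 1.182 1.712 30.052
4 0.591 0.428 32.480
final: 32.480 1.449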